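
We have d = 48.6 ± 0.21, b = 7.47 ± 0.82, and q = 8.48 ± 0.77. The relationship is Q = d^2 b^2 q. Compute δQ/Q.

0.238

Relative error in a monomial: (δQ/Q)² = Σ (nᵢ · δxᵢ/xᵢ)².
  (2·δd/d)² = (2×0.00432)² = 7.47e-05;  (2·δb/b)² = (2×0.110)² = 0.0482;  (1·δq/q)² = (1×0.0908)² = 0.00824
δQ/Q = √(0.0565) = 0.238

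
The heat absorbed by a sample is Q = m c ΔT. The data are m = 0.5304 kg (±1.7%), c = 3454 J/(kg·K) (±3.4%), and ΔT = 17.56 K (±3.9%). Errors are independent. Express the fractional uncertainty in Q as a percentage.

Each factor contributes (exponent × relative error)² to (δQ/Q)²:
  (1·δm/m)² = (1×0.0170)² = 0.000289;  (1·δc/c)² = (1×0.0340)² = 0.00116;  (1·δΔT/ΔT)² = (1×0.0390)² = 0.00152
δQ/Q = √(0.00297) = 0.0545

5.45%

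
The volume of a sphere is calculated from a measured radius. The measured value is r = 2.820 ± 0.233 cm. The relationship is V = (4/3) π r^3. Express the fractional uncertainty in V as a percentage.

V ∝ r^3, so δV/V = |3| · δr/r = 3 × 0.0826 = 0.248.

24.8%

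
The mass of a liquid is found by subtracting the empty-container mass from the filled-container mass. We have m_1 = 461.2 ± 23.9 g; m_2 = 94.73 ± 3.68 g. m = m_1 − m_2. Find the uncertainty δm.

24.2 g

Sums and differences: (δm)² = Σ (cᵢ δxᵢ)².
  (δm_1)² = 571;  (δm_2)² = 13.5
δm = √(585) = 24.2 g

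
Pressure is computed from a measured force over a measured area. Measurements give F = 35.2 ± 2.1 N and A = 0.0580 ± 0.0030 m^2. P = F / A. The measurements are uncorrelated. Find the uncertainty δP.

For a monomial P ∝ F, A^-1, fractional errors add in quadrature:
  (1·δF/F)² = (1×0.0597)² = 0.00356;  (-1·δA/A)² = (-1×0.0517)² = 0.00268
δP/P = √(0.00623) = 0.0790
P = 607 Pa, so δP = 0.0790 × 607 = 47.9 Pa.

47.9 Pa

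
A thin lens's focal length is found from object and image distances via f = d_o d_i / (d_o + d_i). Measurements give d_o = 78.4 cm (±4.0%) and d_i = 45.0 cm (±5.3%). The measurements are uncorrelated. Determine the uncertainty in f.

1.05 cm

∂f/∂d_o = (d_i/(d_o+d_i))² = 0.133;  ∂f/∂d_i = (d_o/(d_o+d_i))² = 0.404
δf = √((∂f/∂d_o · δd_o)² + (∂f/∂d_i · δd_i)²) = √(0.174 + 0.927) = 1.05 cm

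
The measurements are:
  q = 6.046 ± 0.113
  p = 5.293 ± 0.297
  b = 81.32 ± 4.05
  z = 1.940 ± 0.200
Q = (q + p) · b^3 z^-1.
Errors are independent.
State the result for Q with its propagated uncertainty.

(3.143 ± 0.577) × 10^6

Let u = q + p = 11.34. δu = √(δq² + δp²) = √(0.0128 + 0.0882) = 0.318, so δu/u = 0.0280.
Q is then a monomial in u, b, z:
δQ/Q = √((δu/u)² + (3·δb/b)² + (-1·δz/z)²) = √(0.000785 + 0.0223 + 0.0106) = 0.184
Q = 3.143e+06, so δQ = 0.184 × 3.143e+06 = 5.77e+05.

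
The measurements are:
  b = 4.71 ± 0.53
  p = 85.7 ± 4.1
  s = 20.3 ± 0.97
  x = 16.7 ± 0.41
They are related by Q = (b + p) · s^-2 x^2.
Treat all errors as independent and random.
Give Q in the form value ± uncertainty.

61.2 ± 7.14

Let u = b + p = 90.4. δu = √(δb² + δp²) = √(0.281 + 16.8) = 4.13, so δu/u = 0.0457.
Q is then a monomial in u, s, x:
δQ/Q = √((δu/u)² + (-2·δs/s)² + (2·δx/x)²) = √(0.00209 + 0.00913 + 0.00241) = 0.117
Q = 61.2, so δQ = 0.117 × 61.2 = 7.14.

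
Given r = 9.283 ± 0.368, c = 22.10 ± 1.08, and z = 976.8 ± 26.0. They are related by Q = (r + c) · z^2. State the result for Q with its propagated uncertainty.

(2.994 ± 0.193) × 10^7

Let u = r + c = 31.38. δu = √(δr² + δc²) = √(0.135 + 1.17) = 1.14, so δu/u = 0.0364.
Q is then a monomial in u, z:
δQ/Q = √((δu/u)² + (2·δz/z)²) = √(0.00132 + 0.00283) = 0.0645
Q = 2.994e+07, so δQ = 0.0645 × 2.994e+07 = 1.93e+06.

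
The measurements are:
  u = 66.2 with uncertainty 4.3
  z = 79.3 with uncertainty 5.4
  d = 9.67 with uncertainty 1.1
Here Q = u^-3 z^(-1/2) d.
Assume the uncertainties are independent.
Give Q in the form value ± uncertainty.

(3.74 ± 0.854) × 10^-6

Products/powers → add relative errors in quadrature, weighted by exponent:
  (-3·δu/u)² = (-3×0.0650)² = 0.0380;  (−½·δz/z)² = (-0.5×0.0681)² = 0.00116;  (1·δd/d)² = (1×0.114)² = 0.0129
δQ/Q = √(0.0521) = 0.228
Q = 3.74e-06, so δQ = 0.228 × 3.74e-06 = 8.54e-07.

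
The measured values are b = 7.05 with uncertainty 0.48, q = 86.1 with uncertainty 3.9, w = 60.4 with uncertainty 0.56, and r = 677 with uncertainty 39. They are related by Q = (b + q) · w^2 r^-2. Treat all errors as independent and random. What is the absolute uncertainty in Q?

Let u = b + q = 93.1. δu = √(δb² + δq²) = √(0.230 + 15.2) = 3.93, so δu/u = 0.0422.
Q is then a monomial in u, w, r:
δQ/Q = √((δu/u)² + (2·δw/w)² + (-2·δr/r)²) = √(0.00178 + 0.000344 + 0.0133) = 0.124
Q = 0.741, so δQ = 0.124 × 0.741 = 0.0920.

0.0920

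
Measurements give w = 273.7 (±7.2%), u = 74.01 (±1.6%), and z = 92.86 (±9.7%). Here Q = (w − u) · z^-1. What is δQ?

0.298

Let h = w − u = 199.7. δh = √(δw² + δu²) = √(388 + 1.40) = 19.7, so δh/h = 0.0989.
Q is then a monomial in h, z:
δQ/Q = √((δh/h)² + (-1·δz/z)²) = √(0.00977 + 0.00941) = 0.139
Q = 2.150, so δQ = 0.139 × 2.150 = 0.298.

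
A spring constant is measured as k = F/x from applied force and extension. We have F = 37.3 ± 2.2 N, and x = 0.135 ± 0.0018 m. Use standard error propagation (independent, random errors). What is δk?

For a monomial k ∝ F, x^-1, fractional errors add in quadrature:
  (1·δF/F)² = (1×0.0590)² = 0.00348;  (-1·δx/x)² = (-1×0.0133)² = 0.000178
δk/k = √(0.00366) = 0.0605
k = 276 N/m, so δk = 0.0605 × 276 = 16.7 N/m.

16.7 N/m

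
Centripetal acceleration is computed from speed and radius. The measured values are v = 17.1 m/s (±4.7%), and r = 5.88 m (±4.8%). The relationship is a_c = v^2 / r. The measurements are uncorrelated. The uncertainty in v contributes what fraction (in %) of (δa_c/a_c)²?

(δa_c/a_c)² = (2·δv/v)² + (-1·δr/r)²
  v term: (2×0.0470)² = 0.00884
  r term: (-1×0.0480)² = 0.00230
Total = 0.0111. Share from v = 0.00884/0.0111 = 0.793.

79.3%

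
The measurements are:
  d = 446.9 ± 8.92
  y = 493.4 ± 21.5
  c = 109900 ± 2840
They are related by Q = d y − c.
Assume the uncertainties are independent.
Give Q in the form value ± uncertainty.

Let p = d·y = 220500. δp/p = √((1·δd/d)² + (1·δy/y)²) = √(0.000398 + 0.00190) = 0.0479, so δp = 10600.
Q = p − c: δQ = √(δp² + δc²) = √(1.12e+08 + 8.07e+06) = 10900
Q = 110600.

110600 ± 10900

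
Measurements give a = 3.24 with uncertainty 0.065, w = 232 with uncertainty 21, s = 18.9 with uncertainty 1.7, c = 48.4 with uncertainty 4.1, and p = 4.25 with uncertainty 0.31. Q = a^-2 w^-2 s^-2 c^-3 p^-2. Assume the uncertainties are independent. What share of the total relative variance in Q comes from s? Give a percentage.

21.2%

(δQ/Q)² = (-2·δa/a)² + (-2·δw/w)² + (-2·δs/s)² + (-3·δc/c)² + (-2·δp/p)²
  a term: (-2×0.0201)² = 0.00161
  w term: (-2×0.0905)² = 0.0328
  s term: (-2×0.0899)² = 0.0324
  c term: (-3×0.0847)² = 0.0646
  p term: (-2×0.0729)² = 0.0213
Total = 0.153. Share from s = 0.0324/0.153 = 0.212.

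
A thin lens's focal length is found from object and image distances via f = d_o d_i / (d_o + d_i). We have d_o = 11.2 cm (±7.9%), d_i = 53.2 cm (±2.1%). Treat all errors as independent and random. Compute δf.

0.605 cm

∂f/∂d_o = (d_i/(d_o+d_i))² = 0.682;  ∂f/∂d_i = (d_o/(d_o+d_i))² = 0.0302
δf = √((∂f/∂d_o · δd_o)² + (∂f/∂d_i · δd_i)²) = √(0.365 + 0.00114) = 0.605 cm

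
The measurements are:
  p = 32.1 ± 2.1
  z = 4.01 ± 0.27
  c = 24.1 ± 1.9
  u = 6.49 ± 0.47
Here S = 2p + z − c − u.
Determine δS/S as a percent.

For a sum/difference, combine absolute errors in quadrature:
  (2·δp)² = 17.6;  (δz)² = 0.0729;  (δc)² = 3.61;  (δu)² = 0.221
δS = √(21.5) = 4.64
S = 37.6, so δS/S = 4.64/37.6 = 0.123.

12.3%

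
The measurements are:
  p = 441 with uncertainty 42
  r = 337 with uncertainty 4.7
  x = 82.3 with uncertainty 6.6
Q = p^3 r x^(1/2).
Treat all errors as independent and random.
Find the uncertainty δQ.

7.57e+10

Each factor contributes (exponent × relative error)² to (δQ/Q)²:
  (3·δp/p)² = (3×0.0952)² = 0.0816;  (1·δr/r)² = (1×0.0139)² = 0.000195;  (½·δx/x)² = (0.5×0.0802)² = 0.00161
δQ/Q = √(0.0834) = 0.289
Q = 2.62e+11, so δQ = 0.289 × 2.62e+11 = 7.57e+10.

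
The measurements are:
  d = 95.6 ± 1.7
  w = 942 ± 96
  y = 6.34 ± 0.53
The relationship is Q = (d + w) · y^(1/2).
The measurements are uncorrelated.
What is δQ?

265

Let u = d + w = 1040. δu = √(δd² + δw²) = √(2.89 + 9220) = 96.0, so δu/u = 0.0925.
Q is then a monomial in u, y:
δQ/Q = √((δu/u)² + (½·δy/y)²) = √(0.00856 + 0.00175) = 0.102
Q = 2610, so δQ = 0.102 × 2610 = 265.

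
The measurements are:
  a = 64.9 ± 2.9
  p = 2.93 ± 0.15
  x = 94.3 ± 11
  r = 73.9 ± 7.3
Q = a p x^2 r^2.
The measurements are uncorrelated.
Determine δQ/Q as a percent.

Q is a product of powers, so relative uncertainties combine in quadrature:
  (1·δa/a)² = (1×0.0447)² = 0.00200;  (1·δp/p)² = (1×0.0512)² = 0.00262;  (2·δx/x)² = (2×0.117)² = 0.0544;  (2·δr/r)² = (2×0.0988)² = 0.0390
δQ/Q = √(0.0981) = 0.313

31.3%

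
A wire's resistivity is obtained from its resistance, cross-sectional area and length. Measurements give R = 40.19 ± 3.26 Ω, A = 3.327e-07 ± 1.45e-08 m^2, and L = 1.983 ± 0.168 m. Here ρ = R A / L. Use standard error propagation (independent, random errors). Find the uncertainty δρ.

Each factor contributes (exponent × relative error)² to (δρ/ρ)²:
  (1·δR/R)² = (1×0.0811)² = 0.00658;  (1·δA/A)² = (1×0.0436)² = 0.00190;  (-1·δL/L)² = (-1×0.0847)² = 0.00718
δρ/ρ = √(0.0157) = 0.125
ρ = 6.743e-06 Ω·m, so δρ = 0.125 × 6.743e-06 = 8.44e-07 Ω·m.

8.44e-07 Ω·m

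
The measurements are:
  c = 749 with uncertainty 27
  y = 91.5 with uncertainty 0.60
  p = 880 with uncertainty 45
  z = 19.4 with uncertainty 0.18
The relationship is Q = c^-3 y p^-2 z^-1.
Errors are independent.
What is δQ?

2.16e-15

Products/powers → add relative errors in quadrature, weighted by exponent:
  (-3·δc/c)² = (-3×0.0360)² = 0.0117;  (1·δy/y)² = (1×0.00656)² = 4.3e-05;  (-2·δp/p)² = (-2×0.0511)² = 0.0105;  (-1·δz/z)² = (-1×0.00928)² = 8.61e-05
δQ/Q = √(0.0223) = 0.149
Q = 1.45e-14, so δQ = 0.149 × 1.45e-14 = 2.16e-15.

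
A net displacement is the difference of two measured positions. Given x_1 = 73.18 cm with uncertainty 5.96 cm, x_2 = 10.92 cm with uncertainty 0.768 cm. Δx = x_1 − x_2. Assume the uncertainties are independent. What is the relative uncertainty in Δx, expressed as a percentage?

For a sum/difference, combine absolute errors in quadrature:
  (δx_1)² = 35.5;  (δx_2)² = 0.590
δΔx = √(36.1) = 6.01 cm
Δx = 62.26 cm, so δΔx/Δx = 6.01/62.26 = 0.0965.

9.65%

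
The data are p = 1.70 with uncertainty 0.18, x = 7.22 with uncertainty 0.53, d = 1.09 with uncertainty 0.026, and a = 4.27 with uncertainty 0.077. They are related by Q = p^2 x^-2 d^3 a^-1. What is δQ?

0.00451

Products/powers → add relative errors in quadrature, weighted by exponent:
  (2·δp/p)² = (2×0.106)² = 0.0448;  (-2·δx/x)² = (-2×0.0734)² = 0.0216;  (3·δd/d)² = (3×0.0239)² = 0.00512;  (-1·δa/a)² = (-1×0.0180)² = 0.000325
δQ/Q = √(0.0718) = 0.268
Q = 0.0168, so δQ = 0.268 × 0.0168 = 0.00451.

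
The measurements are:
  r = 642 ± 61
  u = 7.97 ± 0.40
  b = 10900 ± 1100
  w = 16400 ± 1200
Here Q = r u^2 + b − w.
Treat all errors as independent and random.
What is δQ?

5870

Let p = r·u^2 = 40800. δp/p = √((1·δr/r)² + (2·δu/u)²) = √(0.00903 + 0.0101) = 0.138, so δp = 5640.
Q = p + b − w: δQ = √(δp² + δb² + δw²) = √(3.18e+07 + 1.21e+06 + 1.44e+06) = 5870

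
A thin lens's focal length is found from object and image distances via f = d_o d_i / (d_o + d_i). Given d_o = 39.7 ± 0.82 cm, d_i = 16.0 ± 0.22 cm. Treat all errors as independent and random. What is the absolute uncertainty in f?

0.131 cm

∂f/∂d_o = (d_i/(d_o+d_i))² = 0.0825;  ∂f/∂d_i = (d_o/(d_o+d_i))² = 0.508
δf = √((∂f/∂d_o · δd_o)² + (∂f/∂d_i · δd_i)²) = √(0.00458 + 0.0125) = 0.131 cm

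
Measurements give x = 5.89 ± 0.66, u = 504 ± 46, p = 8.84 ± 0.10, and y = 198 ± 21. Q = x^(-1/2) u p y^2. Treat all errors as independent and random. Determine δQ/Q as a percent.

23.8%

For a monomial Q ∝ x^(-1/2), u, p, y^2, fractional errors add in quadrature:
  (−½·δx/x)² = (-0.5×0.112)² = 0.00314;  (1·δu/u)² = (1×0.0913)² = 0.00833;  (1·δp/p)² = (1×0.0113)² = 0.000128;  (2·δy/y)² = (2×0.106)² = 0.0450
δQ/Q = √(0.0566) = 0.238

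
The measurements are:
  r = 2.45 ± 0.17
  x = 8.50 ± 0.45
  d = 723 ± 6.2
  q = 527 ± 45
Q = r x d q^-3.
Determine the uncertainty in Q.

2.79e-05

Relative error in a monomial: (δQ/Q)² = Σ (nᵢ · δxᵢ/xᵢ)².
  (1·δr/r)² = (1×0.0694)² = 0.00481;  (1·δx/x)² = (1×0.0529)² = 0.00280;  (1·δd/d)² = (1×0.00858)² = 7.35e-05;  (-3·δq/q)² = (-3×0.0854)² = 0.0656
δQ/Q = √(0.0733) = 0.271
Q = 0.000103, so δQ = 0.271 × 0.000103 = 2.79e-05.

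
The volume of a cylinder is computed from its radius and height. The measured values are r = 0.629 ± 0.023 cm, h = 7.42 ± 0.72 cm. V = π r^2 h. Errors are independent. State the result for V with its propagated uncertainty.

Products/powers → add relative errors in quadrature, weighted by exponent:
  (2·δr/r)² = (2×0.0366)² = 0.00535;  (1·δh/h)² = (1×0.0970)² = 0.00942
δV/V = √(0.0148) = 0.122
V = 9.22 cm^3, so δV = 0.122 × 9.22 = 1.12 cm^3.

9.22 ± 1.12 cm^3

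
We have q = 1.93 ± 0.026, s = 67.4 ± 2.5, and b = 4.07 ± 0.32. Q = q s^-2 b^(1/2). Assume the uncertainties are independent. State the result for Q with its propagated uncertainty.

(8.57 ± 0.729) × 10^-4

For a monomial Q ∝ q, s^-2, b^(1/2), fractional errors add in quadrature:
  (1·δq/q)² = (1×0.0135)² = 0.000181;  (-2·δs/s)² = (-2×0.0371)² = 0.00550;  (½·δb/b)² = (0.5×0.0786)² = 0.00155
δQ/Q = √(0.00723) = 0.0850
Q = 0.000857, so δQ = 0.0850 × 0.000857 = 7.29e-05.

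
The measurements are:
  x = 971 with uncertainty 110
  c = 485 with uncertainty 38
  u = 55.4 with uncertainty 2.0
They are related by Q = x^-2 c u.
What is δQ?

Since Q is a product/quotient, work with relative uncertainties:
  (-2·δx/x)² = (-2×0.113)² = 0.0513;  (1·δc/c)² = (1×0.0784)² = 0.00614;  (1·δu/u)² = (1×0.0361)² = 0.00130
δQ/Q = √(0.0588) = 0.242
Q = 0.0285, so δQ = 0.242 × 0.0285 = 0.00691.

0.00691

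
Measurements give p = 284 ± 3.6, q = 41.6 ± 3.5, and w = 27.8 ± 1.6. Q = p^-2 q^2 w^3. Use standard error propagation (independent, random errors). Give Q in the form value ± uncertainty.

461 ± 112

For a monomial Q ∝ p^-2, q^2, w^3, fractional errors add in quadrature:
  (-2·δp/p)² = (-2×0.0127)² = 0.000643;  (2·δq/q)² = (2×0.0841)² = 0.0283;  (3·δw/w)² = (3×0.0576)² = 0.0298
δQ/Q = √(0.0588) = 0.242
Q = 461, so δQ = 0.242 × 461 = 112.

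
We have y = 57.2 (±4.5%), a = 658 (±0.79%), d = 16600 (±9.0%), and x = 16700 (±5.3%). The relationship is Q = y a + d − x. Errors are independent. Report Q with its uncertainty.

37500 ± 2440

Let p = y·a = 37600. δp/p = √((1·δy/y)² + (1·δa/a)²) = √(0.00202 + 6.24e-05) = 0.0457, so δp = 1720.
Q = p + d − x: δQ = √(δp² + δd² + δx²) = √(2.96e+06 + 2.23e+06 + 7.83e+05) = 2440
Q = 37500.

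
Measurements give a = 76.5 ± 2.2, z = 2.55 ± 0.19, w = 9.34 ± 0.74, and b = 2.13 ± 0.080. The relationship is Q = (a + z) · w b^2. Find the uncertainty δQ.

Let u = a + z = 79.0. δu = √(δa² + δz²) = √(4.84 + 0.0361) = 2.21, so δu/u = 0.0279.
Q is then a monomial in u, w, b:
δQ/Q = √((δu/u)² + (1·δw/w)² + (2·δb/b)²) = √(0.000780 + 0.00628 + 0.00564) = 0.113
Q = 3350, so δQ = 0.113 × 3350 = 377.

377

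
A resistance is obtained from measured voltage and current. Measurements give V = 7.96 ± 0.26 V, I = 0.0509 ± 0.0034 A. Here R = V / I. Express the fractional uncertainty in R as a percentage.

7.44%

For a monomial R ∝ V, I^-1, fractional errors add in quadrature:
  (1·δV/V)² = (1×0.0327)² = 0.00107;  (-1·δI/I)² = (-1×0.0668)² = 0.00446
δR/R = √(0.00553) = 0.0744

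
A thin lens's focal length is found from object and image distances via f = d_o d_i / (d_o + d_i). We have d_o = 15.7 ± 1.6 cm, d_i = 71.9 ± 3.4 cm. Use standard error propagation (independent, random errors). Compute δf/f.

∂f/∂d_o = (d_i/(d_o+d_i))² = 0.674;  ∂f/∂d_i = (d_o/(d_o+d_i))² = 0.0321
δf = √((∂f/∂d_o · δd_o)² + (∂f/∂d_i · δd_i)²) = √(1.16 + 0.0119) = 1.08 cm
f = 12.9 cm, so δf/f = 1.08/12.9 = 0.0841.

0.0841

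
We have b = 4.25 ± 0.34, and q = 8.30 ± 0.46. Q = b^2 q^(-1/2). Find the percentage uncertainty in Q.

Each factor contributes (exponent × relative error)² to (δQ/Q)²:
  (2·δb/b)² = (2×0.0800)² = 0.0256;  (−½·δq/q)² = (-0.5×0.0554)² = 0.000768
δQ/Q = √(0.0264) = 0.162

16.2%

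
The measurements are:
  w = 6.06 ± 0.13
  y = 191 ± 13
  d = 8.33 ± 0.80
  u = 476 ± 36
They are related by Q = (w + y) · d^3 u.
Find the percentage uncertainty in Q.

30.5%

Let h = w + y = 197. δh = √(δw² + δy²) = √(0.0169 + 169) = 13.0, so δh/h = 0.0660.
Q is then a monomial in h, d, u:
δQ/Q = √((δh/h)² + (3·δd/d)² + (1·δu/u)²) = √(0.00435 + 0.0830 + 0.00572) = 0.305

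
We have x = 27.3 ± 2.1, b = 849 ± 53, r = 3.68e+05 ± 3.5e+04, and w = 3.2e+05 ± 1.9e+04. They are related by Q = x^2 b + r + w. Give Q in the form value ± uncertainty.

(1.32 ± 0.112) × 10^6

Let p = x^2·b = 6.33e+05. δp/p = √((2·δx/x)² + (1·δb/b)²) = √(0.0237 + 0.00390) = 0.166, so δp = 1.05e+05.
Q = p + r + w: δQ = √(δp² + δr² + δw²) = √(1.1e+10 + 1.22e+09 + 3.61e+08) = 1.12e+05
Q = 1.32e+06.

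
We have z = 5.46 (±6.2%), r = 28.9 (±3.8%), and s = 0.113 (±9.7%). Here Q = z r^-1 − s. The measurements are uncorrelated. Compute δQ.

0.0176

Let p = z·r^-1 = 0.189. δp/p = √((1·δz/z)² + (-1·δr/r)²) = √(0.00384 + 0.00144) = 0.0727, so δp = 0.0137.
Q = p − s: δQ = √(δp² + δs²) = √(0.000189 + 0.000120) = 0.0176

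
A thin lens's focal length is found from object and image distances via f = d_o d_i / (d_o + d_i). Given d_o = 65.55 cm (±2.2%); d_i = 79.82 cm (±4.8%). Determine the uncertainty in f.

0.892 cm

∂f/∂d_o = (d_i/(d_o+d_i))² = 0.301;  ∂f/∂d_i = (d_o/(d_o+d_i))² = 0.203
δf = √((∂f/∂d_o · δd_o)² + (∂f/∂d_i · δd_i)²) = √(0.189 + 0.607) = 0.892 cm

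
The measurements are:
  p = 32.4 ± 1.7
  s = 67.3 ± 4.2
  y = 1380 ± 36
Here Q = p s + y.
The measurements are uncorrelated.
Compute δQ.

Let w = p·s = 2180. δw/w = √((1·δp/p)² + (1·δs/s)²) = √(0.00275 + 0.00389) = 0.0815, so δw = 178.
Q = w + y: δQ = √(δw² + δy²) = √(31600 + 1300) = 181

181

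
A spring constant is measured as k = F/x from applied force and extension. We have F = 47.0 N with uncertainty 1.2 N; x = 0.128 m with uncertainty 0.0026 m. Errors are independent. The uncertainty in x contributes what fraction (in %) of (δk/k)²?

(δk/k)² = (1·δF/F)² + (-1·δx/x)²
  F term: (1×0.0255)² = 0.000652
  x term: (-1×0.0203)² = 0.000413
Total = 0.00106. Share from x = 0.000413/0.00106 = 0.388.

38.8%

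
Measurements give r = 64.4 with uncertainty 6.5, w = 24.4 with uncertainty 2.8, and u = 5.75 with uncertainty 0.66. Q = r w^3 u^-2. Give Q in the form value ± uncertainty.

28300 ± 12100

Since Q is a product/quotient, work with relative uncertainties:
  (1·δr/r)² = (1×0.101)² = 0.0102;  (3·δw/w)² = (3×0.115)² = 0.119;  (-2·δu/u)² = (-2×0.115)² = 0.0527
δQ/Q = √(0.181) = 0.426
Q = 28300, so δQ = 0.426 × 28300 = 12100.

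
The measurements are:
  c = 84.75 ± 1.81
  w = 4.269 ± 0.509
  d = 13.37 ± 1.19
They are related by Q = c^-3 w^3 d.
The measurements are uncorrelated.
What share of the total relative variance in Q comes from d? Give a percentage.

5.66%

(δQ/Q)² = (-3·δc/c)² + (3·δw/w)² + (1·δd/d)²
  c term: (-3×0.0214)² = 0.00411
  w term: (3×0.119)² = 0.128
  d term: (1×0.0890)² = 0.00792
Total = 0.140. Share from d = 0.00792/0.140 = 0.0566.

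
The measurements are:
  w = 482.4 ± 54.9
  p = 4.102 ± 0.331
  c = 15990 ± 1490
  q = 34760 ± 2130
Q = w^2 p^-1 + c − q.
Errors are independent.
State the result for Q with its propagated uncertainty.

Let h = w^2·p^-1 = 56730. δh/h = √((2·δw/w)² + (-1·δp/p)²) = √(0.0518 + 0.00651) = 0.241, so δh = 13700.
Q = h + c − q: δQ = √(δh² + δc² + δq²) = √(1.88e+08 + 2.22e+06 + 4.54e+06) = 13900
Q = 37960.

37960 ± 13900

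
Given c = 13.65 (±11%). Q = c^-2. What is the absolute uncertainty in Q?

Products/powers → add relative errors in quadrature, weighted by exponent:
  (-2·δc/c)² = (-2×0.110)² = 0.0484
δQ/Q = √(0.0484) = 0.220
Q = 0.005367, so δQ = 0.220 × 0.005367 = 0.00118.

0.00118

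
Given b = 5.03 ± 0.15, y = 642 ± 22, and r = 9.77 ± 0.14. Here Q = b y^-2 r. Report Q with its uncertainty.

(1.19 ± 0.0907) × 10^-4

For a monomial Q ∝ b, y^-2, r, fractional errors add in quadrature:
  (1·δb/b)² = (1×0.0298)² = 0.000889;  (-2·δy/y)² = (-2×0.0343)² = 0.00470;  (1·δr/r)² = (1×0.0143)² = 0.000205
δQ/Q = √(0.00579) = 0.0761
Q = 0.000119, so δQ = 0.0761 × 0.000119 = 9.07e-06.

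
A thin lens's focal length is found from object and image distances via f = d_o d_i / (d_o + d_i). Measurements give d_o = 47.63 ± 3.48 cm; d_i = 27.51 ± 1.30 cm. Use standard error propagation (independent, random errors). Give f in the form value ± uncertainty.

17.44 ± 0.700 cm

∂f/∂d_o = (d_i/(d_o+d_i))² = 0.134;  ∂f/∂d_i = (d_o/(d_o+d_i))² = 0.402
δf = √((∂f/∂d_o · δd_o)² + (∂f/∂d_i · δd_i)²) = √(0.218 + 0.273) = 0.700 cm
f = 17.44 cm.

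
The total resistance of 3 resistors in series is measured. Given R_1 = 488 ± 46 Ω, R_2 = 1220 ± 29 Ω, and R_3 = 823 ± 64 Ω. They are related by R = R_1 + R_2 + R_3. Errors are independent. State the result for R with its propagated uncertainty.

Absolute uncertainties add in quadrature for a linear combination:
  (δR_1)² = 2120;  (δR_2)² = 841;  (δR_3)² = 4100
δR = √(7050) = 84.0 Ω
R = 2530 Ω.

2530 ± 84.0 Ω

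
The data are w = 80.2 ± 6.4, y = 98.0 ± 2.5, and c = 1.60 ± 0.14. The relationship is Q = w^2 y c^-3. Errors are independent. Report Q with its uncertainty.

(1.54 ± 0.474) × 10^5

Products/powers → add relative errors in quadrature, weighted by exponent:
  (2·δw/w)² = (2×0.0798)² = 0.0255;  (1·δy/y)² = (1×0.0255)² = 0.000651;  (-3·δc/c)² = (-3×0.0875)² = 0.0689
δQ/Q = √(0.0950) = 0.308
Q = 1.54e+05, so δQ = 0.308 × 1.54e+05 = 47400.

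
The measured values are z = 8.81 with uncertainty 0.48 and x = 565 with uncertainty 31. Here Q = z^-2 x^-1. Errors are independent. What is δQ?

For a monomial Q ∝ z^-2, x^-1, fractional errors add in quadrature:
  (-2·δz/z)² = (-2×0.0545)² = 0.0119;  (-1·δx/x)² = (-1×0.0549)² = 0.00301
δQ/Q = √(0.0149) = 0.122
Q = 2.28e-05, so δQ = 0.122 × 2.28e-05 = 2.78e-06.

2.78e-06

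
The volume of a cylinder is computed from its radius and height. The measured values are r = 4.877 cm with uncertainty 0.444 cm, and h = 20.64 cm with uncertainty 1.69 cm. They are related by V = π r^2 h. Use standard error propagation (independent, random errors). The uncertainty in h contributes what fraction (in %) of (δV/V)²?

(δV/V)² = (2·δr/r)² + (1·δh/h)²
  r term: (2×0.0910)² = 0.0332
  h term: (1×0.0819)² = 0.00670
Total = 0.0399. Share from h = 0.00670/0.0399 = 0.168.

16.8%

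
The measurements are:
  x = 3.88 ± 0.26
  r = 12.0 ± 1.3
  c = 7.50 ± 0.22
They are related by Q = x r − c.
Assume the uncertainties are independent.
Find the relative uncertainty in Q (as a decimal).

0.152

Let p = x·r = 46.6. δp/p = √((1·δx/x)² + (1·δr/r)²) = √(0.00449 + 0.0117) = 0.127, so δp = 5.93.
Q = p − c: δQ = √(δp² + δc²) = √(35.2 + 0.0484) = 5.94
Q = 39.1, so δQ/Q = 5.94/39.1 = 0.152.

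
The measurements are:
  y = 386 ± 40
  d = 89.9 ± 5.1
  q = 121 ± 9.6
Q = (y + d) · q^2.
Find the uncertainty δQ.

1.25e+06

Let u = y + d = 476. δu = √(δy² + δd²) = √(1600 + 26.0) = 40.3, so δu/u = 0.0847.
Q is then a monomial in u, q:
δQ/Q = √((δu/u)² + (2·δq/q)²) = √(0.00718 + 0.0252) = 0.180
Q = 6.97e+06, so δQ = 0.180 × 6.97e+06 = 1.25e+06.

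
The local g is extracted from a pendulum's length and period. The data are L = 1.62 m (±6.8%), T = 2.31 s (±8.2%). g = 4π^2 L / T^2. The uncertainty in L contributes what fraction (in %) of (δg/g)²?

14.7%

(δg/g)² = (1·δL/L)² + (-2·δT/T)²
  L term: (1×0.0680)² = 0.00462
  T term: (-2×0.0820)² = 0.0269
Total = 0.0315. Share from L = 0.00462/0.0315 = 0.147.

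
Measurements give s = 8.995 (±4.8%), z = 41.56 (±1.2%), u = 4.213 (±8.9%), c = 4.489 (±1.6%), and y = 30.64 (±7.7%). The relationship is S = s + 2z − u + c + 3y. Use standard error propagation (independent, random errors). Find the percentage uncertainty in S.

3.89%

S is a linear combination, so absolute uncertainties add in quadrature:
  (δs)² = 0.186;  (2·δz)² = 0.995;  (δu)² = 0.141;  (δc)² = 0.00516;  (3·δy)² = 50.1
δS = √(51.4) = 7.17
S = 184.3, so δS/S = 7.17/184.3 = 0.0389.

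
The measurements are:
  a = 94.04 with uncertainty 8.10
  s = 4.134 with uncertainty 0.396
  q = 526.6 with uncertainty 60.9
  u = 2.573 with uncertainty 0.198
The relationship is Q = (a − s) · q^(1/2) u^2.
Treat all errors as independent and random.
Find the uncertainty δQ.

2560

Let w = a − s = 89.91. δw = √(δa² + δs²) = √(65.6 + 0.157) = 8.11, so δw/w = 0.0902.
Q is then a monomial in w, q, u:
δQ/Q = √((δw/w)² + (½·δq/q)² + (2·δu/u)²) = √(0.00814 + 0.00334 + 0.0237) = 0.188
Q = 13660, so δQ = 0.188 × 13660 = 2560.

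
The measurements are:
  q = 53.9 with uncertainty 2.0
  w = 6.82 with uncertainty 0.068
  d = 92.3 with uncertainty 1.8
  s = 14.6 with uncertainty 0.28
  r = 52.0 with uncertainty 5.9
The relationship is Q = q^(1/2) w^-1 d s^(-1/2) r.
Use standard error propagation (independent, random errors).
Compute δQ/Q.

0.117

For a monomial Q ∝ q^(1/2), w^-1, d, s^(-1/2), r, fractional errors add in quadrature:
  (½·δq/q)² = (0.5×0.0371)² = 0.000344;  (-1·δw/w)² = (-1×0.00997)² = 9.94e-05;  (1·δd/d)² = (1×0.0195)² = 0.000380;  (−½·δs/s)² = (-0.5×0.0192)² = 9.19e-05;  (1·δr/r)² = (1×0.113)² = 0.0129
δQ/Q = √(0.0138) = 0.117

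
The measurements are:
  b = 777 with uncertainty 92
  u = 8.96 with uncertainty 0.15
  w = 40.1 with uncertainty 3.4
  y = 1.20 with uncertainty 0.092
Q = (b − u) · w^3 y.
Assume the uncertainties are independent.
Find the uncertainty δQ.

Let h = b − u = 768. δh = √(δb² + δu²) = √(8460 + 0.0225) = 92.0, so δh/h = 0.120.
Q is then a monomial in h, w, y:
δQ/Q = √((δh/h)² + (3·δw/w)² + (1·δy/y)²) = √(0.0143 + 0.0647 + 0.00588) = 0.291
Q = 5.94e+07, so δQ = 0.291 × 5.94e+07 = 1.73e+07.

1.73e+07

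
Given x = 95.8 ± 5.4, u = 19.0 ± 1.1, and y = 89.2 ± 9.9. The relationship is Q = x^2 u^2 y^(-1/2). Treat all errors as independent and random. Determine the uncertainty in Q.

59900

Products/powers → add relative errors in quadrature, weighted by exponent:
  (2·δx/x)² = (2×0.0564)² = 0.0127;  (2·δu/u)² = (2×0.0579)² = 0.0134;  (−½·δy/y)² = (-0.5×0.111)² = 0.00308
δQ/Q = √(0.0292) = 0.171
Q = 3.51e+05, so δQ = 0.171 × 3.51e+05 = 59900.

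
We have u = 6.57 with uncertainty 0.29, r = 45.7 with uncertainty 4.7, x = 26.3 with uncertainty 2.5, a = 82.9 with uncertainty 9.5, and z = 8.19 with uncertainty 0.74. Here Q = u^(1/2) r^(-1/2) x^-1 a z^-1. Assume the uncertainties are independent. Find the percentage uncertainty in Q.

18.3%

Each factor contributes (exponent × relative error)² to (δQ/Q)²:
  (½·δu/u)² = (0.5×0.0441)² = 0.000487;  (−½·δr/r)² = (-0.5×0.103)² = 0.00264;  (-1·δx/x)² = (-1×0.0951)² = 0.00904;  (1·δa/a)² = (1×0.115)² = 0.0131;  (-1·δz/z)² = (-1×0.0904)² = 0.00816
δQ/Q = √(0.0335) = 0.183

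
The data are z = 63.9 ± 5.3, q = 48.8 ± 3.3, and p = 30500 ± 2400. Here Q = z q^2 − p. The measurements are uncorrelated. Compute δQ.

Let w = z·q^2 = 1.52e+05. δw/w = √((1·δz/z)² + (2·δq/q)²) = √(0.00688 + 0.0183) = 0.159, so δw = 24100.
Q = w − p: δQ = √(δw² + δp²) = √(5.83e+08 + 5.76e+06) = 24300

24300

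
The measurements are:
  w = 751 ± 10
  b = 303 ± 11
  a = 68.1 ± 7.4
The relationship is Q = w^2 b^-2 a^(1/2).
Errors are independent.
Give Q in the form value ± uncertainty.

Since Q is a product/quotient, work with relative uncertainties:
  (2·δw/w)² = (2×0.0133)² = 0.000709;  (-2·δb/b)² = (-2×0.0363)² = 0.00527;  (½·δa/a)² = (0.5×0.109)² = 0.00295
δQ/Q = √(0.00893) = 0.0945
Q = 50.7, so δQ = 0.0945 × 50.7 = 4.79.

50.7 ± 4.79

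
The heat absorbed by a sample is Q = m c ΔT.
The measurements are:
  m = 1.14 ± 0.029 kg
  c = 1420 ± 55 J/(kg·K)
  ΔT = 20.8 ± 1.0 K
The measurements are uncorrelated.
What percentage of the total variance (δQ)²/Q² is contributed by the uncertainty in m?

(δQ/Q)² = (1·δm/m)² + (1·δc/c)² + (1·δΔT/ΔT)²
  m term: (1×0.0254)² = 0.000647
  c term: (1×0.0387)² = 0.00150
  ΔT term: (1×0.0481)² = 0.00231
Total = 0.00446. Share from m = 0.000647/0.00446 = 0.145.

14.5%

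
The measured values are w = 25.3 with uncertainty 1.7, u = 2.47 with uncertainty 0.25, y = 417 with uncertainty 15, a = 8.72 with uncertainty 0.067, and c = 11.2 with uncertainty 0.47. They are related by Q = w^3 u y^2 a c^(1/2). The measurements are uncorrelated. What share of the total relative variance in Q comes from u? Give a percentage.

18.1%

(δQ/Q)² = (3·δw/w)² + (1·δu/u)² + (2·δy/y)² + (1·δa/a)² + (½·δc/c)²
  w term: (3×0.0672)² = 0.0406
  u term: (1×0.101)² = 0.0102
  y term: (2×0.0360)² = 0.00518
  a term: (1×0.00768)² = 5.9e-05
  c term: (0.5×0.0420)² = 0.000440
Total = 0.0566. Share from u = 0.0102/0.0566 = 0.181.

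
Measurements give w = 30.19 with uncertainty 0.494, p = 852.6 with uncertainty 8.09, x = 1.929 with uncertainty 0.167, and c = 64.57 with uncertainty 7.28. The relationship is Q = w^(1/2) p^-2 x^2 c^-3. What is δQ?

3.98e-11

For a monomial Q ∝ w^(1/2), p^-2, x^2, c^-3, fractional errors add in quadrature:
  (½·δw/w)² = (0.5×0.0164)² = 6.69e-05;  (-2·δp/p)² = (-2×0.00949)² = 0.000360;  (2·δx/x)² = (2×0.0866)² = 0.0300;  (-3·δc/c)² = (-3×0.113)² = 0.114
δQ/Q = √(0.145) = 0.381
Q = 1.045e-10, so δQ = 0.381 × 1.045e-10 = 3.98e-11.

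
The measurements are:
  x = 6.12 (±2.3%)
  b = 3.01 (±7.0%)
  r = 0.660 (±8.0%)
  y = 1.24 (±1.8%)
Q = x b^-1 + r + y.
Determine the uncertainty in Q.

Let p = x·b^-1 = 2.03. δp/p = √((1·δx/x)² + (-1·δb/b)²) = √(0.000529 + 0.00490) = 0.0737, so δp = 0.150.
Q = p + r + y: δQ = √(δp² + δr² + δy²) = √(0.0224 + 0.00279 + 0.000498) = 0.160

0.160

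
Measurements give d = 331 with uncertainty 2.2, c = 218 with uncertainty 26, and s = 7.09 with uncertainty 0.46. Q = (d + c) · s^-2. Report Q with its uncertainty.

10.9 ± 1.51

Let u = d + c = 549. δu = √(δd² + δc²) = √(4.84 + 676) = 26.1, so δu/u = 0.0475.
Q is then a monomial in u, s:
δQ/Q = √((δu/u)² + (-2·δs/s)²) = √(0.00226 + 0.0168) = 0.138
Q = 10.9, so δQ = 0.138 × 10.9 = 1.51.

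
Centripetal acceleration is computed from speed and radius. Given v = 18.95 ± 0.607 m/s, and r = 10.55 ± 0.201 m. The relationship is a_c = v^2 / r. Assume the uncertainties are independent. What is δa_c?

Since a_c is a product/quotient, work with relative uncertainties:
  (2·δv/v)² = (2×0.0320)² = 0.00410;  (-1·δr/r)² = (-1×0.0191)² = 0.000363
δa_c/a_c = √(0.00447) = 0.0668
a_c = 34.04 m/s^2, so δa_c = 0.0668 × 34.04 = 2.27 m/s^2.

2.27 m/s^2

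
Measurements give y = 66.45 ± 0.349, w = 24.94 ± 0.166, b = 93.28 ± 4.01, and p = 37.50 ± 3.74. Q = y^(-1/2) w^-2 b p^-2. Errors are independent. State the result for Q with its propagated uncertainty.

(1.308 ± 0.268) × 10^-5

Q is a product of powers, so relative uncertainties combine in quadrature:
  (−½·δy/y)² = (-0.5×0.00525)² = 6.9e-06;  (-2·δw/w)² = (-2×0.00666)² = 0.000177;  (1·δb/b)² = (1×0.0430)² = 0.00185;  (-2·δp/p)² = (-2×0.0997)² = 0.0398
δQ/Q = √(0.0418) = 0.204
Q = 1.308e-05, so δQ = 0.204 × 1.308e-05 = 2.68e-06.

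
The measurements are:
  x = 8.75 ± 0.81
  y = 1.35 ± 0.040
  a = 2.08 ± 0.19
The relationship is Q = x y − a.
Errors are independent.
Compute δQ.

Let p = x·y = 11.8. δp/p = √((1·δx/x)² + (1·δy/y)²) = √(0.00857 + 0.000878) = 0.0972, so δp = 1.15.
Q = p − a: δQ = √(δp² + δa²) = √(1.32 + 0.0361) = 1.16

1.16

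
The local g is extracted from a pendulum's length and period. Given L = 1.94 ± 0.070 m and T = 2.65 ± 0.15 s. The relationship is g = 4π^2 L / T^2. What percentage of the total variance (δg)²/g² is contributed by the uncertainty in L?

(δg/g)² = (1·δL/L)² + (-2·δT/T)²
  L term: (1×0.0361)² = 0.00130
  T term: (-2×0.0566)² = 0.0128
Total = 0.0141. Share from L = 0.00130/0.0141 = 0.0922.

9.22%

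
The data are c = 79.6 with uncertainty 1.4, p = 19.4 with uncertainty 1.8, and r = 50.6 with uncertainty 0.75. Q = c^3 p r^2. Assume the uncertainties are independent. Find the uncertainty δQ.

For a monomial Q ∝ c^3, p, r^2, fractional errors add in quadrature:
  (3·δc/c)² = (3×0.0176)² = 0.00278;  (1·δp/p)² = (1×0.0928)² = 0.00861;  (2·δr/r)² = (2×0.0148)² = 0.000879
δQ/Q = √(0.0123) = 0.111
Q = 2.51e+10, so δQ = 0.111 × 2.51e+10 = 2.78e+09.

2.78e+09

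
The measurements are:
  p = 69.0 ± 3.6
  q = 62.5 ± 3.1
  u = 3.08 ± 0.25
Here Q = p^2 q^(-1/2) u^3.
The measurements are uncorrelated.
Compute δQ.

4680

Products/powers → add relative errors in quadrature, weighted by exponent:
  (2·δp/p)² = (2×0.0522)² = 0.0109;  (−½·δq/q)² = (-0.5×0.0496)² = 0.000615;  (3·δu/u)² = (3×0.0812)² = 0.0593
δQ/Q = √(0.0708) = 0.266
Q = 17600, so δQ = 0.266 × 17600 = 4680.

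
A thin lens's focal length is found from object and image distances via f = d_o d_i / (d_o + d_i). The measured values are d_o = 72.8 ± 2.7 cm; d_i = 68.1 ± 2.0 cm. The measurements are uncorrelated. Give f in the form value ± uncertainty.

35.2 ± 0.826 cm

∂f/∂d_o = (d_i/(d_o+d_i))² = 0.234;  ∂f/∂d_i = (d_o/(d_o+d_i))² = 0.267
δf = √((∂f/∂d_o · δd_o)² + (∂f/∂d_i · δd_i)²) = √(0.398 + 0.285) = 0.826 cm
f = 35.2 cm.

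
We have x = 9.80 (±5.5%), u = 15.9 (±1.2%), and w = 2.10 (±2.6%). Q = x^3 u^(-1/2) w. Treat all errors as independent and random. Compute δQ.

82.8

For a monomial Q ∝ x^3, u^(-1/2), w, fractional errors add in quadrature:
  (3·δx/x)² = (3×0.0550)² = 0.0272;  (−½·δu/u)² = (-0.5×0.0120)² = 3.6e-05;  (1·δw/w)² = (1×0.0260)² = 0.000676
δQ/Q = √(0.0279) = 0.167
Q = 496, so δQ = 0.167 × 496 = 82.8.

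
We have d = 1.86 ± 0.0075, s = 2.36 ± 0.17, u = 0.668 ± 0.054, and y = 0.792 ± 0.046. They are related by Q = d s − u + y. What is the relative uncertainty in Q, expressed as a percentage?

Let p = d·s = 4.39. δp/p = √((1·δd/d)² + (1·δs/s)²) = √(1.63e-05 + 0.00519) = 0.0721, so δp = 0.317.
Q = p − u + y: δQ = √(δp² + δu² + δy²) = √(0.100 + 0.00292 + 0.00212) = 0.325
Q = 4.51, so δQ/Q = 0.325/4.51 = 0.0719.

7.19%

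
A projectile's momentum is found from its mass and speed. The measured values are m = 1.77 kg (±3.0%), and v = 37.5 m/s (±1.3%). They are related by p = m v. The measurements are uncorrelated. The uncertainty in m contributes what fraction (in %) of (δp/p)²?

84.2%

(δp/p)² = (1·δm/m)² + (1·δv/v)²
  m term: (1×0.0300)² = 0.000900
  v term: (1×0.0130)² = 0.000169
Total = 0.00107. Share from m = 0.000900/0.00107 = 0.842.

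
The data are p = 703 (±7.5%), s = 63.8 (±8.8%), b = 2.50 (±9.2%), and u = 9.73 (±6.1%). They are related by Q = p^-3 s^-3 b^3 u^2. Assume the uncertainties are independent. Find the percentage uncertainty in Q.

46.0%

Each factor contributes (exponent × relative error)² to (δQ/Q)²:
  (-3·δp/p)² = (-3×0.0750)² = 0.0506;  (-3·δs/s)² = (-3×0.0880)² = 0.0697;  (3·δb/b)² = (3×0.0920)² = 0.0762;  (2·δu/u)² = (2×0.0610)² = 0.0149
δQ/Q = √(0.211) = 0.460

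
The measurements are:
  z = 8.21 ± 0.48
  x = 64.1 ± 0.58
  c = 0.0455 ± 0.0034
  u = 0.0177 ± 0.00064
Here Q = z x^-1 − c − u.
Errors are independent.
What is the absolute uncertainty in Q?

0.00833

Let p = z·x^-1 = 0.128. δp/p = √((1·δz/z)² + (-1·δx/x)²) = √(0.00342 + 8.19e-05) = 0.0592, so δp = 0.00758.
Q = p − c − u: δQ = √(δp² + δc² + δu²) = √(5.74e-05 + 1.16e-05 + 4.1e-07) = 0.00833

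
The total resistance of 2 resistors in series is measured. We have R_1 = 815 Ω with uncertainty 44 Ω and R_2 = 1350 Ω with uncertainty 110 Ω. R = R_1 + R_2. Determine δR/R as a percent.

5.47%

Sums and differences: (δR)² = Σ (cᵢ δxᵢ)².
  (δR_1)² = 1940;  (δR_2)² = 12100
δR = √(14000) = 118 Ω
R = 2160 Ω, so δR/R = 118/2160 = 0.0547.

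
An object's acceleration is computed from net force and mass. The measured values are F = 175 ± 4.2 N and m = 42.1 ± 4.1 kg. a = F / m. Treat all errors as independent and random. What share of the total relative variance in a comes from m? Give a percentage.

(δa/a)² = (1·δF/F)² + (-1·δm/m)²
  F term: (1×0.0240)² = 0.000576
  m term: (-1×0.0974)² = 0.00948
Total = 0.0101. Share from m = 0.00948/0.0101 = 0.943.

94.3%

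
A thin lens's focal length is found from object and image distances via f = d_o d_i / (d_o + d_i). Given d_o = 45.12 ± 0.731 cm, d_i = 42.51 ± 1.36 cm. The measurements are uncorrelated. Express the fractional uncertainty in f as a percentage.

∂f/∂d_o = (d_i/(d_o+d_i))² = 0.235;  ∂f/∂d_i = (d_o/(d_o+d_i))² = 0.265
δf = √((∂f/∂d_o · δd_o)² + (∂f/∂d_i · δd_i)²) = √(0.0296 + 0.130) = 0.399 cm
f = 21.89 cm, so δf/f = 0.399/21.89 = 0.0183.

1.83%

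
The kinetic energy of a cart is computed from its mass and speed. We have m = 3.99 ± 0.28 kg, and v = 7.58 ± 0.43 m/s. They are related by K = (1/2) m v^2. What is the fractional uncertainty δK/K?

0.133

Each factor contributes (exponent × relative error)² to (δK/K)²:
  (1·δm/m)² = (1×0.0702)² = 0.00492;  (2·δv/v)² = (2×0.0567)² = 0.0129
δK/K = √(0.0178) = 0.133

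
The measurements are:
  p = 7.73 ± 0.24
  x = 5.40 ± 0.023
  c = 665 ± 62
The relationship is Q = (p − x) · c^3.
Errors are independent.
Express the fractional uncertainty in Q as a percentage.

29.8%

Let u = p − x = 2.33. δu = √(δp² + δx²) = √(0.0576 + 0.000529) = 0.241, so δu/u = 0.103.
Q is then a monomial in u, c:
δQ/Q = √((δu/u)² + (3·δc/c)²) = √(0.0107 + 0.0782) = 0.298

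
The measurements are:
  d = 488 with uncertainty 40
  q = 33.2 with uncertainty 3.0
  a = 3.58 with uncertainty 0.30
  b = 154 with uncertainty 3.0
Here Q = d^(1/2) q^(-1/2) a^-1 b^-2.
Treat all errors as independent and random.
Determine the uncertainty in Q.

Q is a product of powers, so relative uncertainties combine in quadrature:
  (½·δd/d)² = (0.5×0.0820)² = 0.00168;  (−½·δq/q)² = (-0.5×0.0904)² = 0.00204;  (-1·δa/a)² = (-1×0.0838)² = 0.00702;  (-2·δb/b)² = (-2×0.0195)² = 0.00152
δQ/Q = √(0.0123) = 0.111
Q = 4.52e-05, so δQ = 0.111 × 4.52e-05 = 5e-06.

5e-06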